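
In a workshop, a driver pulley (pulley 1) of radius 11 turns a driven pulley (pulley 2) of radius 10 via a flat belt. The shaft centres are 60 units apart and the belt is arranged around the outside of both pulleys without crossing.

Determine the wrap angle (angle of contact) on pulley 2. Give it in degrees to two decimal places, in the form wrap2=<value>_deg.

wrap2=178.09_deg

open belt: β = asin((r2−r1)/C) = asin(-1/60) = -0.9550°
wrap1 = π − 2β = 181.9099°
wrap2 = π + 2β = 178.0901°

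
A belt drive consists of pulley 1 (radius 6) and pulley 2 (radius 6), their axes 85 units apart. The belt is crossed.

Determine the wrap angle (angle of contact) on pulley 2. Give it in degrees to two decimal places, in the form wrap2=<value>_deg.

crossed belt: β = asin((r1+r2)/C) = asin(12/85) = 8.1159°
wrap1 = wrap2 = π + 2β = 196.2319°

wrap2=196.23_deg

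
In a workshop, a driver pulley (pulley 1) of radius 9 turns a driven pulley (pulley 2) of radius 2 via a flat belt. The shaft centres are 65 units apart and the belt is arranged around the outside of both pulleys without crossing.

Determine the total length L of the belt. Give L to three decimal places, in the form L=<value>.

open belt: β = asin((r2−r1)/C) = asin(-7/65) = -6.1823°
wrap1 = π − 2β = 192.3646°
wrap2 = π + 2β = 167.6354°
tangent length = C·cosβ = 64.6220
L = r1·wrap1 + r2·wrap2 + 2·C·cosβ = 9·3.3574 + 2·2.9258 + 2·64.6220 = 165.3121

L=165.312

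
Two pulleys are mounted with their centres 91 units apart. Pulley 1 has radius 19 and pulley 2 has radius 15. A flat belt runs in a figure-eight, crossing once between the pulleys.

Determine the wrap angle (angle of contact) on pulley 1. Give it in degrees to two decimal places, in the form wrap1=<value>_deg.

crossed belt: β = asin((r1+r2)/C) = asin(34/91) = 21.9394°
wrap1 = wrap2 = π + 2β = 223.8789°

wrap1=223.88_deg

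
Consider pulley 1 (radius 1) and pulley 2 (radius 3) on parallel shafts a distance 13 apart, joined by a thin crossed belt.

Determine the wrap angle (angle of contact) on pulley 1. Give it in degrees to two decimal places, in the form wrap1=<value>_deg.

crossed belt: β = asin((r1+r2)/C) = asin(4/13) = 17.9202°
wrap1 = wrap2 = π + 2β = 215.8404°

wrap1=215.84_deg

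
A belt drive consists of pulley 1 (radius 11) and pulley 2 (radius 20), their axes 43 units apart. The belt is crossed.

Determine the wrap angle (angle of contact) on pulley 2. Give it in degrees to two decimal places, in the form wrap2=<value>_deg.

crossed belt: β = asin((r1+r2)/C) = asin(31/43) = 46.1313°
wrap1 = wrap2 = π + 2β = 272.2627°

wrap2=272.26_deg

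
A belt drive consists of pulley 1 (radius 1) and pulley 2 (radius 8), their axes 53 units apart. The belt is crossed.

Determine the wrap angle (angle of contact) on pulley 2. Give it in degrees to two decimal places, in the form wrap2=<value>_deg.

crossed belt: β = asin((r1+r2)/C) = asin(9/53) = 9.7768°
wrap1 = wrap2 = π + 2β = 199.5537°

wrap2=199.55_deg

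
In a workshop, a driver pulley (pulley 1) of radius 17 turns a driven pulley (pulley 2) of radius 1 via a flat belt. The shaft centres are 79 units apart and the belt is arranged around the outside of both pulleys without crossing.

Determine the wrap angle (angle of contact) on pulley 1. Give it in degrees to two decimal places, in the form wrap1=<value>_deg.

wrap1=203.37_deg

open belt: β = asin((r2−r1)/C) = asin(-16/79) = -11.6850°
wrap1 = π − 2β = 203.3701°
wrap2 = π + 2β = 156.6299°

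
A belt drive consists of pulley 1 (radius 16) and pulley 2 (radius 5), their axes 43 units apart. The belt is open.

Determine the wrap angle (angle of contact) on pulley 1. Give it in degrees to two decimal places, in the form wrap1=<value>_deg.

open belt: β = asin((r2−r1)/C) = asin(-11/43) = -14.8218°
wrap1 = π − 2β = 209.6436°
wrap2 = π + 2β = 150.3564°

wrap1=209.64_deg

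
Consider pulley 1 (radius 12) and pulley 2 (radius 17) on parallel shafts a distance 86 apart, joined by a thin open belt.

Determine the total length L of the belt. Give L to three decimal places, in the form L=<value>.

L=263.397

open belt: β = asin((r2−r1)/C) = asin(5/86) = 3.3330°
wrap1 = π − 2β = 173.3339°
wrap2 = π + 2β = 186.6661°
tangent length = C·cosβ = 85.8545
L = r1·wrap1 + r2·wrap2 + 2·C·cosβ = 12·3.0252 + 17·3.2579 + 2·85.8545 = 263.3970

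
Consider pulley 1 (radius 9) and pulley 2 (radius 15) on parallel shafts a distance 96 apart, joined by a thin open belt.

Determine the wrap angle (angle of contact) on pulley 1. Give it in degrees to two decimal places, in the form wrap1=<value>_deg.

open belt: β = asin((r2−r1)/C) = asin(6/96) = 3.5833°
wrap1 = π − 2β = 172.8334°
wrap2 = π + 2β = 187.1666°

wrap1=172.83_deg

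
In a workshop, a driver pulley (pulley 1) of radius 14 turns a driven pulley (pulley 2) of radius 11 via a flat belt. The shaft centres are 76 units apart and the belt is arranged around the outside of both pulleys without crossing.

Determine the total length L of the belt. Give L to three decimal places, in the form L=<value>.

open belt: β = asin((r2−r1)/C) = asin(-3/76) = -2.2623°
wrap1 = π − 2β = 184.5245°
wrap2 = π + 2β = 175.4755°
tangent length = C·cosβ = 75.9408
L = r1·wrap1 + r2·wrap2 + 2·C·cosβ = 14·3.2206 + 11·3.0626 + 2·75.9408 = 230.6583

L=230.658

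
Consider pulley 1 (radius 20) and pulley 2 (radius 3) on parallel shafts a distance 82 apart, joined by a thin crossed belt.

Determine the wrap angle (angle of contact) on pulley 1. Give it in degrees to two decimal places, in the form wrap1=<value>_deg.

wrap1=212.58_deg

crossed belt: β = asin((r1+r2)/C) = asin(23/82) = 16.2893°
wrap1 = wrap2 = π + 2β = 212.5786°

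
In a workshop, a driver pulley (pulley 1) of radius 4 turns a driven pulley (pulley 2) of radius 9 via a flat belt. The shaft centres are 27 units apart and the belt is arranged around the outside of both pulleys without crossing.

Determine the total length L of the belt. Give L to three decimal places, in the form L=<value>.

open belt: β = asin((r2−r1)/C) = asin(5/27) = 10.6719°
wrap1 = π − 2β = 158.6561°
wrap2 = π + 2β = 201.3439°
tangent length = C·cosβ = 26.5330
L = r1·wrap1 + r2·wrap2 + 2·C·cosβ = 4·2.7691 + 9·3.5141 + 2·26.5330 = 95.7693

L=95.769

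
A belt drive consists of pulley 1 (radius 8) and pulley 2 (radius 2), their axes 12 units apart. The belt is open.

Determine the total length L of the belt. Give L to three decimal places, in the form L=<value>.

L=58.484

open belt: β = asin((r2−r1)/C) = asin(-6/12) = -30.0000°
wrap1 = π − 2β = 240.0000°
wrap2 = π + 2β = 120.0000°
tangent length = C·cosβ = 10.3923
L = r1·wrap1 + r2·wrap2 + 2·C·cosβ = 8·4.1888 + 2·2.0944 + 2·10.3923 = 58.4837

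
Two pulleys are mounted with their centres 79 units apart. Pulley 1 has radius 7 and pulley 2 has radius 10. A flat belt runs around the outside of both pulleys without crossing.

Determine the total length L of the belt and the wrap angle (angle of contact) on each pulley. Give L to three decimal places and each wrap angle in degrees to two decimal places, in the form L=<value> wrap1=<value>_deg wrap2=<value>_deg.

L=211.521 wrap1=175.65_deg wrap2=184.35_deg

open belt: β = asin((r2−r1)/C) = asin(3/79) = 2.1763°
wrap1 = π − 2β = 175.6474°
wrap2 = π + 2β = 184.3526°
tangent length = C·cosβ = 78.9430
L = r1·wrap1 + r2·wrap2 + 2·C·cosβ = 7·3.0656 + 10·3.2176 + 2·78.9430 = 211.5210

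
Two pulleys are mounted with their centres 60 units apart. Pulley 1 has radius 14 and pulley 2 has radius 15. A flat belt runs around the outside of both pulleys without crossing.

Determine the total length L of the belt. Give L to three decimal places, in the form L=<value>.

L=211.123

open belt: β = asin((r2−r1)/C) = asin(1/60) = 0.9550°
wrap1 = π − 2β = 178.0901°
wrap2 = π + 2β = 181.9099°
tangent length = C·cosβ = 59.9917
L = r1·wrap1 + r2·wrap2 + 2·C·cosβ = 14·3.1083 + 15·3.1749 + 2·59.9917 = 211.1229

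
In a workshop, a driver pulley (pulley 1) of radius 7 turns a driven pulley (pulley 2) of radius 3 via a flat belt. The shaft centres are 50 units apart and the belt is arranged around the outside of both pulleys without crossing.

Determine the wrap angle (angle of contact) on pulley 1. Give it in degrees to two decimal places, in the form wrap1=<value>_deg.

open belt: β = asin((r2−r1)/C) = asin(-4/50) = -4.5886°
wrap1 = π − 2β = 189.1771°
wrap2 = π + 2β = 170.8229°

wrap1=189.18_deg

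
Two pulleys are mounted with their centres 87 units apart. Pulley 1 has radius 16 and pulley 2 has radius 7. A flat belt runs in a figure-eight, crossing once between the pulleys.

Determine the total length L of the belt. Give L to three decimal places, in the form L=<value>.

L=252.373

crossed belt: β = asin((r1+r2)/C) = asin(23/87) = 15.3294°
wrap1 = wrap2 = π + 2β = 210.6588°
tangent length = C·cosβ = 83.9047
L = (r1+r2)·wrap + 2·C·cosβ = 23·3.6767 + 2·83.9047 = 252.3733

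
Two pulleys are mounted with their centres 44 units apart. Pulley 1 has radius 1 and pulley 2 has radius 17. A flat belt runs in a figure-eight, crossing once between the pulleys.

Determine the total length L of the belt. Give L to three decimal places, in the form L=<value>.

crossed belt: β = asin((r1+r2)/C) = asin(18/44) = 24.1477°
wrap1 = wrap2 = π + 2β = 228.2955°
tangent length = C·cosβ = 40.1497
L = (r1+r2)·wrap + 2·C·cosβ = 18·3.9845 + 2·40.1497 = 152.0206

L=152.021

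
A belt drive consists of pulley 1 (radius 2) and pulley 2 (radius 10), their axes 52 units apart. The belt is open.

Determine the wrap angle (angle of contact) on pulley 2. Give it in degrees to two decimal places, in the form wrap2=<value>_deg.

open belt: β = asin((r2−r1)/C) = asin(8/52) = 8.8499°
wrap1 = π − 2β = 162.3002°
wrap2 = π + 2β = 197.6998°

wrap2=197.70_deg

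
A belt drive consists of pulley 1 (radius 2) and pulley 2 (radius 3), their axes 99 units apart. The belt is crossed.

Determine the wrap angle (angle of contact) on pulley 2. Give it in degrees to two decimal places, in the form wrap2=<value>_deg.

crossed belt: β = asin((r1+r2)/C) = asin(5/99) = 2.8950°
wrap1 = wrap2 = π + 2β = 185.7899°

wrap2=185.79_deg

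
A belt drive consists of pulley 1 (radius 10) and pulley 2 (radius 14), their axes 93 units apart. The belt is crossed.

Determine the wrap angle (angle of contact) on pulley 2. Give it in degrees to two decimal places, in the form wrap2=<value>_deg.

crossed belt: β = asin((r1+r2)/C) = asin(24/93) = 14.9552°
wrap1 = wrap2 = π + 2β = 209.9105°

wrap2=209.91_deg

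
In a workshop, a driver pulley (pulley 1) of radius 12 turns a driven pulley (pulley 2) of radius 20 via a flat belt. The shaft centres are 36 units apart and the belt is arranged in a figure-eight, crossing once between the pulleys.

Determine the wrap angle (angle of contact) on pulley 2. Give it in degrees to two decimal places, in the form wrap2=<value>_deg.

wrap2=305.47_deg

crossed belt: β = asin((r1+r2)/C) = asin(32/36) = 62.7340°
wrap1 = wrap2 = π + 2β = 305.4679°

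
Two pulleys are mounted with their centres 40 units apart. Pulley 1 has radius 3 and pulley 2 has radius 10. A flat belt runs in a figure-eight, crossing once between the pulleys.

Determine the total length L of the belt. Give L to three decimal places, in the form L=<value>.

crossed belt: β = asin((r1+r2)/C) = asin(13/40) = 18.9656°
wrap1 = wrap2 = π + 2β = 217.9311°
tangent length = C·cosβ = 37.8286
L = (r1+r2)·wrap + 2·C·cosβ = 13·3.8036 + 2·37.8286 = 125.1041

L=125.104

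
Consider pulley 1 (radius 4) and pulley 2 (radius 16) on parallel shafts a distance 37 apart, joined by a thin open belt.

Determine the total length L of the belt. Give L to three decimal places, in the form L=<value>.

L=140.759

open belt: β = asin((r2−r1)/C) = asin(12/37) = 18.9246°
wrap1 = π − 2β = 142.1507°
wrap2 = π + 2β = 217.8493°
tangent length = C·cosβ = 35.0000
L = r1·wrap1 + r2·wrap2 + 2·C·cosβ = 4·2.4810 + 16·3.8022 + 2·35.0000 = 140.7590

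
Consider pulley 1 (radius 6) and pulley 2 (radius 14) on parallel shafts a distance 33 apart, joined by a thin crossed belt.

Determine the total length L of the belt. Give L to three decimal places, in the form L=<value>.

crossed belt: β = asin((r1+r2)/C) = asin(20/33) = 37.3052°
wrap1 = wrap2 = π + 2β = 254.6104°
tangent length = C·cosβ = 26.2488
L = (r1+r2)·wrap + 2·C·cosβ = 20·4.4438 + 2·26.2488 = 141.3734

L=141.373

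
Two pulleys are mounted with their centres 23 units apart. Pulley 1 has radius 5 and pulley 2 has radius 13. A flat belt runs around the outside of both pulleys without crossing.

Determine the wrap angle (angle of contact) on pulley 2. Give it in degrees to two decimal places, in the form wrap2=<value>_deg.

wrap2=220.71_deg

open belt: β = asin((r2−r1)/C) = asin(8/23) = 20.3544°
wrap1 = π − 2β = 139.2912°
wrap2 = π + 2β = 220.7088°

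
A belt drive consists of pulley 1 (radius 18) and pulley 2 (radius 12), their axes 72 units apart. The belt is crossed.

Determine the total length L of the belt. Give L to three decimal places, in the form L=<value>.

crossed belt: β = asin((r1+r2)/C) = asin(30/72) = 24.6243°
wrap1 = wrap2 = π + 2β = 229.2486°
tangent length = C·cosβ = 65.4523
L = (r1+r2)·wrap + 2·C·cosβ = 30·4.0011 + 2·65.4523 = 250.9389

L=250.939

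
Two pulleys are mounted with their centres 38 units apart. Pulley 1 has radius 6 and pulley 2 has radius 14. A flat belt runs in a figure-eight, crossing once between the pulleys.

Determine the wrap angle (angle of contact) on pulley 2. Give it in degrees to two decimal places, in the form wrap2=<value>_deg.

wrap2=243.51_deg

crossed belt: β = asin((r1+r2)/C) = asin(20/38) = 31.7569°
wrap1 = wrap2 = π + 2β = 243.5137°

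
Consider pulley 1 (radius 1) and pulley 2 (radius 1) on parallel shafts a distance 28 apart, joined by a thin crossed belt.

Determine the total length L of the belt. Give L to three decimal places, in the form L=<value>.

L=62.426

crossed belt: β = asin((r1+r2)/C) = asin(2/28) = 4.0960°
wrap1 = wrap2 = π + 2β = 188.1921°
tangent length = C·cosβ = 27.9285
L = (r1+r2)·wrap + 2·C·cosβ = 2·3.2846 + 2·27.9285 = 62.4261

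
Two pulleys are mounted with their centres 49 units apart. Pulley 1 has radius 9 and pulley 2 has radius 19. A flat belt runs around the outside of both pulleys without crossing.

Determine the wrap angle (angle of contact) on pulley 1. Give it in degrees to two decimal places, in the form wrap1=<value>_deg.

open belt: β = asin((r2−r1)/C) = asin(10/49) = 11.7757°
wrap1 = π − 2β = 156.4485°
wrap2 = π + 2β = 203.5515°

wrap1=156.45_deg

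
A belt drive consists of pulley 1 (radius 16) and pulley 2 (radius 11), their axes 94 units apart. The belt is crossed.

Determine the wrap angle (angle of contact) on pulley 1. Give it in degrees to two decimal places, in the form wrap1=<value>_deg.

wrap1=213.38_deg

crossed belt: β = asin((r1+r2)/C) = asin(27/94) = 16.6924°
wrap1 = wrap2 = π + 2β = 213.3849°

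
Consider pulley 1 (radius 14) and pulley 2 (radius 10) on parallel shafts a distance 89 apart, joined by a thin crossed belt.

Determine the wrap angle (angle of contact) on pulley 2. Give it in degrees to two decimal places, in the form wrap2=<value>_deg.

crossed belt: β = asin((r1+r2)/C) = asin(24/89) = 15.6442°
wrap1 = wrap2 = π + 2β = 211.2884°

wrap2=211.29_deg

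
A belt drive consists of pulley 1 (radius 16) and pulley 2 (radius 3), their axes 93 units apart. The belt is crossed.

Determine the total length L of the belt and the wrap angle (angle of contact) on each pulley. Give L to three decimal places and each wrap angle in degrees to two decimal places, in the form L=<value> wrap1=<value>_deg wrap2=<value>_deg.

L=249.586 wrap1=203.58_deg wrap2=203.58_deg

crossed belt: β = asin((r1+r2)/C) = asin(19/93) = 11.7886°
wrap1 = wrap2 = π + 2β = 203.5772°
tangent length = C·cosβ = 91.0385
L = (r1+r2)·wrap + 2·C·cosβ = 19·3.5531 + 2·91.0385 = 249.5857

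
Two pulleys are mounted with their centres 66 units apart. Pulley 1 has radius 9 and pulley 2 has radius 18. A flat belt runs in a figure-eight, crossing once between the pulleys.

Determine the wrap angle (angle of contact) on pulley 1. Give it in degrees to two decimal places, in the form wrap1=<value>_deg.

wrap1=228.30_deg

crossed belt: β = asin((r1+r2)/C) = asin(27/66) = 24.1477°
wrap1 = wrap2 = π + 2β = 228.2955°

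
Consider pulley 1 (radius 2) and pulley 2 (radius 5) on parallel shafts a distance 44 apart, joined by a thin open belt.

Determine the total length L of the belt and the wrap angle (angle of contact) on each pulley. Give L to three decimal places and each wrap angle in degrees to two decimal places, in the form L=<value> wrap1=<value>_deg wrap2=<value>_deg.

open belt: β = asin((r2−r1)/C) = asin(3/44) = 3.9096°
wrap1 = π − 2β = 172.1809°
wrap2 = π + 2β = 187.8191°
tangent length = C·cosβ = 43.8976
L = r1·wrap1 + r2·wrap2 + 2·C·cosβ = 2·3.0051 + 5·3.2781 + 2·43.8976 = 110.1958

L=110.196 wrap1=172.18_deg wrap2=187.82_deg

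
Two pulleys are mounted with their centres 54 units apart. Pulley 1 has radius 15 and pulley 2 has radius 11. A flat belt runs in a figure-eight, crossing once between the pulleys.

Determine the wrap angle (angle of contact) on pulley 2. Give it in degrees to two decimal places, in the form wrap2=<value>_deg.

wrap2=237.56_deg

crossed belt: β = asin((r1+r2)/C) = asin(26/54) = 28.7822°
wrap1 = wrap2 = π + 2β = 237.5644°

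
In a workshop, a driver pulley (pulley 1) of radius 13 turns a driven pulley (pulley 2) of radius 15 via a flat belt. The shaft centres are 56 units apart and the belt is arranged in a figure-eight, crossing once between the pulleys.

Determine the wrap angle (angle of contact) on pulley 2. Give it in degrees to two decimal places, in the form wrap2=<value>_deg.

wrap2=240.00_deg

crossed belt: β = asin((r1+r2)/C) = asin(28/56) = 30.0000°
wrap1 = wrap2 = π + 2β = 240.0000°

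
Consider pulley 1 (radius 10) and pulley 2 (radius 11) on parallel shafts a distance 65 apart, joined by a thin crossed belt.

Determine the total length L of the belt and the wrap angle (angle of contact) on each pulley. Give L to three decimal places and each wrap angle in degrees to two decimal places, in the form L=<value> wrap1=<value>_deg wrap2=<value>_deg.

L=202.819 wrap1=217.70_deg wrap2=217.70_deg

crossed belt: β = asin((r1+r2)/C) = asin(21/65) = 18.8491°
wrap1 = wrap2 = π + 2β = 217.6982°
tangent length = C·cosβ = 61.5142
L = (r1+r2)·wrap + 2·C·cosβ = 21·3.7996 + 2·61.5142 = 202.8190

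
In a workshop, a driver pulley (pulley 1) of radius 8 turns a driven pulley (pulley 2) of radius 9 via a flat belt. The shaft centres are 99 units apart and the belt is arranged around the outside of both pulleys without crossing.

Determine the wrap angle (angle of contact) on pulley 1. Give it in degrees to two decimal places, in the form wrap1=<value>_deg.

wrap1=178.84_deg

open belt: β = asin((r2−r1)/C) = asin(1/99) = 0.5788°
wrap1 = π − 2β = 178.8425°
wrap2 = π + 2β = 181.1575°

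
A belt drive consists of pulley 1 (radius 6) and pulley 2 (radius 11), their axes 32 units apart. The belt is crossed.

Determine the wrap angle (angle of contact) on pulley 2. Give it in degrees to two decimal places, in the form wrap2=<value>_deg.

crossed belt: β = asin((r1+r2)/C) = asin(17/32) = 32.0900°
wrap1 = wrap2 = π + 2β = 244.1799°

wrap2=244.18_deg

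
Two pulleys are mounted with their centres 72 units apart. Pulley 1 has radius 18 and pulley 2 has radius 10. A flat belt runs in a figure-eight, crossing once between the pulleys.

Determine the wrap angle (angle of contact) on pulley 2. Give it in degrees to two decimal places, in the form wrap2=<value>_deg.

crossed belt: β = asin((r1+r2)/C) = asin(28/72) = 22.8854°
wrap1 = wrap2 = π + 2β = 225.7708°

wrap2=225.77_deg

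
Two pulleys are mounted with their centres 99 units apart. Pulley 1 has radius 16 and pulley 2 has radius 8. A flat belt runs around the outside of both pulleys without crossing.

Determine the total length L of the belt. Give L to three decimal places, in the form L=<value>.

open belt: β = asin((r2−r1)/C) = asin(-8/99) = -4.6350°
wrap1 = π − 2β = 189.2700°
wrap2 = π + 2β = 170.7300°
tangent length = C·cosβ = 98.6762
L = r1·wrap1 + r2·wrap2 + 2·C·cosβ = 16·3.3034 + 8·2.9798 + 2·98.6762 = 274.0450

L=274.045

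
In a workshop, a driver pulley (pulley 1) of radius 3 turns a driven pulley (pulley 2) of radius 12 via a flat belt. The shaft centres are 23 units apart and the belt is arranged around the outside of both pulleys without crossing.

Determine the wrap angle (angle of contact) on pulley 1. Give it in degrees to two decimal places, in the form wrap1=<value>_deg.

wrap1=133.93_deg

open belt: β = asin((r2−r1)/C) = asin(9/23) = 23.0357°
wrap1 = π − 2β = 133.9286°
wrap2 = π + 2β = 226.0714°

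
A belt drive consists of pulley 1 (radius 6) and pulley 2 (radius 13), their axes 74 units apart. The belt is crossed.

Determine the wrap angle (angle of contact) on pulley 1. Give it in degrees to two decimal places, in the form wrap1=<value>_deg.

crossed belt: β = asin((r1+r2)/C) = asin(19/74) = 14.8777°
wrap1 = wrap2 = π + 2β = 209.7554°

wrap1=209.76_deg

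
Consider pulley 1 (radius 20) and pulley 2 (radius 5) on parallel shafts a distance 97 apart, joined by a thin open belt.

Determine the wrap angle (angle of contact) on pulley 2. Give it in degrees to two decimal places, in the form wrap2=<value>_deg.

wrap2=162.21_deg

open belt: β = asin((r2−r1)/C) = asin(-15/97) = -8.8959°
wrap1 = π − 2β = 197.7917°
wrap2 = π + 2β = 162.2083°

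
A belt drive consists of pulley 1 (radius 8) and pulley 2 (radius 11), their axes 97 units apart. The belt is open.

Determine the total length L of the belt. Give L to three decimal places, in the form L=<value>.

open belt: β = asin((r2−r1)/C) = asin(3/97) = 1.7723°
wrap1 = π − 2β = 176.4554°
wrap2 = π + 2β = 183.5446°
tangent length = C·cosβ = 96.9536
L = r1·wrap1 + r2·wrap2 + 2·C·cosβ = 8·3.0797 + 11·3.2035 + 2·96.9536 = 253.7831

L=253.783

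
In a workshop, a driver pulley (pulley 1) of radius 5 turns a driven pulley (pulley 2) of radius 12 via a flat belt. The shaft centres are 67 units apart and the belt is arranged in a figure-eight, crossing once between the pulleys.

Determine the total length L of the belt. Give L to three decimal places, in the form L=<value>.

L=191.744

crossed belt: β = asin((r1+r2)/C) = asin(17/67) = 14.6984°
wrap1 = wrap2 = π + 2β = 209.3968°
tangent length = C·cosβ = 64.8074
L = (r1+r2)·wrap + 2·C·cosβ = 17·3.6547 + 2·64.8074 = 191.7441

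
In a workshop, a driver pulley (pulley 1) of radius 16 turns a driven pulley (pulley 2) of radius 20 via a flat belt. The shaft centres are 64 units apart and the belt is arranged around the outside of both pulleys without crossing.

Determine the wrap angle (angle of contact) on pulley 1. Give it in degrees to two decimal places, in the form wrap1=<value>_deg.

open belt: β = asin((r2−r1)/C) = asin(4/64) = 3.5833°
wrap1 = π − 2β = 172.8334°
wrap2 = π + 2β = 187.1666°

wrap1=172.83_deg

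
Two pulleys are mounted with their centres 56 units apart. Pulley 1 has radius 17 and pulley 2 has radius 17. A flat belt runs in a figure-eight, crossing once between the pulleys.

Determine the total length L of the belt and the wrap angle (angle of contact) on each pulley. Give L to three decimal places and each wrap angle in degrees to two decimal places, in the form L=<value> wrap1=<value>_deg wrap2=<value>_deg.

crossed belt: β = asin((r1+r2)/C) = asin(34/56) = 37.3832°
wrap1 = wrap2 = π + 2β = 254.7664°
tangent length = C·cosβ = 44.4972
L = (r1+r2)·wrap + 2·C·cosβ = 34·4.4465 + 2·44.4972 = 240.1758

L=240.176 wrap1=254.77_deg wrap2=254.77_deg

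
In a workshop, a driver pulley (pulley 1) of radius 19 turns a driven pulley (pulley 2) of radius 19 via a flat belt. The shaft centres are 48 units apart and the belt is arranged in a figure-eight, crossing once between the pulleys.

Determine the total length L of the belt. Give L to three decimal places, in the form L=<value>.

L=247.460

crossed belt: β = asin((r1+r2)/C) = asin(38/48) = 52.3415°
wrap1 = wrap2 = π + 2β = 284.6831°
tangent length = C·cosβ = 29.3258
L = (r1+r2)·wrap + 2·C·cosβ = 38·4.9687 + 2·29.3258 = 247.4605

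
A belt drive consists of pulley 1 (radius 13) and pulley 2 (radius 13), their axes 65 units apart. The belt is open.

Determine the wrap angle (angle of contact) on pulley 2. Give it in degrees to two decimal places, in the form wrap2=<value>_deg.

open belt: β = asin((r2−r1)/C) = asin(0/65) = 0.0000°
wrap1 = π − 2β = 180.0000°
wrap2 = π + 2β = 180.0000°

wrap2=180.00_deg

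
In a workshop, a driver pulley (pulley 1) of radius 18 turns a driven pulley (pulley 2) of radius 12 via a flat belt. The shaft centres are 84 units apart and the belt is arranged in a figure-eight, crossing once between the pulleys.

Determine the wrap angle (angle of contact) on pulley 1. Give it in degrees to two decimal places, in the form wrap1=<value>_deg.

crossed belt: β = asin((r1+r2)/C) = asin(30/84) = 20.9248°
wrap1 = wrap2 = π + 2β = 221.8497°

wrap1=221.85_deg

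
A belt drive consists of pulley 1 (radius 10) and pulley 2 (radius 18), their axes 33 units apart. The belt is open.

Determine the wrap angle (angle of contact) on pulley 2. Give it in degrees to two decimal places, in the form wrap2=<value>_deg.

open belt: β = asin((r2−r1)/C) = asin(8/33) = 14.0297°
wrap1 = π − 2β = 151.9407°
wrap2 = π + 2β = 208.0593°

wrap2=208.06_deg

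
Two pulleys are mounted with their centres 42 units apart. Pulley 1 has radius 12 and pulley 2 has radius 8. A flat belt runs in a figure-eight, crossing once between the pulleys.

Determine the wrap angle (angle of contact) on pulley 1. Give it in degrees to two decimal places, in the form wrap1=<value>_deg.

wrap1=236.87_deg

crossed belt: β = asin((r1+r2)/C) = asin(20/42) = 28.4369°
wrap1 = wrap2 = π + 2β = 236.8738°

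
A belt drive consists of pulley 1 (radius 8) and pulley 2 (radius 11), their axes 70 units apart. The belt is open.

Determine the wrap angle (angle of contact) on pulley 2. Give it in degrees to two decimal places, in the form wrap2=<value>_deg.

open belt: β = asin((r2−r1)/C) = asin(3/70) = 2.4563°
wrap1 = π − 2β = 175.0874°
wrap2 = π + 2β = 184.9126°

wrap2=184.91_deg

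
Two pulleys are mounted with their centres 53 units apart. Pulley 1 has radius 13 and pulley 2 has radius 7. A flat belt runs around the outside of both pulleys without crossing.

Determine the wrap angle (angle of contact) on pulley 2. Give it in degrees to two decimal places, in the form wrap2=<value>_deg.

open belt: β = asin((r2−r1)/C) = asin(-6/53) = -6.5002°
wrap1 = π − 2β = 193.0005°
wrap2 = π + 2β = 166.9995°

wrap2=167.00_deg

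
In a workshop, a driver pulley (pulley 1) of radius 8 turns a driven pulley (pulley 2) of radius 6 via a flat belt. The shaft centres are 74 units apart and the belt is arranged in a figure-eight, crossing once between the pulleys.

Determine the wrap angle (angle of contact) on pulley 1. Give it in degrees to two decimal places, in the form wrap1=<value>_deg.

wrap1=201.81_deg

crossed belt: β = asin((r1+r2)/C) = asin(14/74) = 10.9055°
wrap1 = wrap2 = π + 2β = 201.8109°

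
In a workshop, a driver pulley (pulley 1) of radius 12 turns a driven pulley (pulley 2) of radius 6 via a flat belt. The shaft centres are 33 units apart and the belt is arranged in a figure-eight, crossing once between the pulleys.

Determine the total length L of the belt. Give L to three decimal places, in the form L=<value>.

L=132.635

crossed belt: β = asin((r1+r2)/C) = asin(18/33) = 33.0557°
wrap1 = wrap2 = π + 2β = 246.1115°
tangent length = C·cosβ = 27.6586
L = (r1+r2)·wrap + 2·C·cosβ = 18·4.2955 + 2·27.6586 = 132.6355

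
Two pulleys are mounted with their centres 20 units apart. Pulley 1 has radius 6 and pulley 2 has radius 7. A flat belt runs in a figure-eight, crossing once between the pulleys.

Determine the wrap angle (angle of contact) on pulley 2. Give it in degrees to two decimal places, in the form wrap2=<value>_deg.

wrap2=261.08_deg

crossed belt: β = asin((r1+r2)/C) = asin(13/20) = 40.5416°
wrap1 = wrap2 = π + 2β = 261.0832°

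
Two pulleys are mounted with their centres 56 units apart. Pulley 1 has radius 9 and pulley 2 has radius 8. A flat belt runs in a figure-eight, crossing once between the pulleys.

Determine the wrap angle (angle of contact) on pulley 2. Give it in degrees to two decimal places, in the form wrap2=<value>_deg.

wrap2=215.34_deg

crossed belt: β = asin((r1+r2)/C) = asin(17/56) = 17.6722°
wrap1 = wrap2 = π + 2β = 215.3445°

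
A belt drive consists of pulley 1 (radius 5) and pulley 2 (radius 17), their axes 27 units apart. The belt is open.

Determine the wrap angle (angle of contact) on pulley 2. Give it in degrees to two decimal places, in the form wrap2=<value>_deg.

wrap2=232.78_deg

open belt: β = asin((r2−r1)/C) = asin(12/27) = 26.3878°
wrap1 = π − 2β = 127.2244°
wrap2 = π + 2β = 232.7756°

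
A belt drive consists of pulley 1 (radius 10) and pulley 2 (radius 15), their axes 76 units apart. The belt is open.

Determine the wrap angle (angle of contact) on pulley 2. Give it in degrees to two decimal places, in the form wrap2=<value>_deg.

wrap2=187.54_deg

open belt: β = asin((r2−r1)/C) = asin(5/76) = 3.7722°
wrap1 = π − 2β = 172.4556°
wrap2 = π + 2β = 187.5444°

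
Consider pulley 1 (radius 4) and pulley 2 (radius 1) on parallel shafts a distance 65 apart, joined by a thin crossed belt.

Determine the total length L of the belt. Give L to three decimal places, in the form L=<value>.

crossed belt: β = asin((r1+r2)/C) = asin(5/65) = 4.4117°
wrap1 = wrap2 = π + 2β = 188.8235°
tangent length = C·cosβ = 64.8074
L = (r1+r2)·wrap + 2·C·cosβ = 5·3.2956 + 2·64.8074 = 146.0928

L=146.093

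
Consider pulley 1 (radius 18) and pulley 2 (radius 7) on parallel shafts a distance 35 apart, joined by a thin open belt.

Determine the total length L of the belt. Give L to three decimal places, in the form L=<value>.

open belt: β = asin((r2−r1)/C) = asin(-11/35) = -18.3177°
wrap1 = π − 2β = 216.6354°
wrap2 = π + 2β = 143.3646°
tangent length = C·cosβ = 33.2265
L = r1·wrap1 + r2·wrap2 + 2·C·cosβ = 18·3.7810 + 7·2.5022 + 2·33.2265 = 152.0263

L=152.026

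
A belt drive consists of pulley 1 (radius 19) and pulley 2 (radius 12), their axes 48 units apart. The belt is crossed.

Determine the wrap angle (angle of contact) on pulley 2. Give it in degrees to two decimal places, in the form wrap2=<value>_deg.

crossed belt: β = asin((r1+r2)/C) = asin(31/48) = 40.2282°
wrap1 = wrap2 = π + 2β = 260.4564°

wrap2=260.46_deg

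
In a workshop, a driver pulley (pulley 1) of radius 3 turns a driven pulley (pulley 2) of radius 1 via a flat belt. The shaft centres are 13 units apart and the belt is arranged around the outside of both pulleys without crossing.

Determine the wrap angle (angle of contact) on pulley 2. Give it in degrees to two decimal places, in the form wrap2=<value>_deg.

open belt: β = asin((r2−r1)/C) = asin(-2/13) = -8.8499°
wrap1 = π − 2β = 197.6998°
wrap2 = π + 2β = 162.3002°

wrap2=162.30_deg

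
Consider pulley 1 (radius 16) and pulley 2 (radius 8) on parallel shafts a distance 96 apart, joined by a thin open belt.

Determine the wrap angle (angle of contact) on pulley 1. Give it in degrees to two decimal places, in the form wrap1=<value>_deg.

wrap1=189.56_deg

open belt: β = asin((r2−r1)/C) = asin(-8/96) = -4.7802°
wrap1 = π − 2β = 189.5604°
wrap2 = π + 2β = 170.4396°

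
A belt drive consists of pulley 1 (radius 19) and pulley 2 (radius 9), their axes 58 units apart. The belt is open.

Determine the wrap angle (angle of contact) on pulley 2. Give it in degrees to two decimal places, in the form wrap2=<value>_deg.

wrap2=160.14_deg

open belt: β = asin((r2−r1)/C) = asin(-10/58) = -9.9282°
wrap1 = π − 2β = 199.8564°
wrap2 = π + 2β = 160.1436°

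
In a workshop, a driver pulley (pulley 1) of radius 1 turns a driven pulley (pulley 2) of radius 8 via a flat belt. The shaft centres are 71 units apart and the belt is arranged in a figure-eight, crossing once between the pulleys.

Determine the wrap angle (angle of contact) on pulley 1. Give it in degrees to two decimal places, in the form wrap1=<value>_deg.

crossed belt: β = asin((r1+r2)/C) = asin(9/71) = 7.2824°
wrap1 = wrap2 = π + 2β = 194.5649°

wrap1=194.56_deg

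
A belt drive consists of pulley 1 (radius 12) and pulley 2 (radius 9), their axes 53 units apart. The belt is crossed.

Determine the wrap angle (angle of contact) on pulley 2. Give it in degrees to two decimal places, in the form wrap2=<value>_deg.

crossed belt: β = asin((r1+r2)/C) = asin(21/53) = 23.3425°
wrap1 = wrap2 = π + 2β = 226.6850°

wrap2=226.68_deg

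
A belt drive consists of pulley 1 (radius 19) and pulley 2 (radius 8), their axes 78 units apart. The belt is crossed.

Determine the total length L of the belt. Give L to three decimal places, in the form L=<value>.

crossed belt: β = asin((r1+r2)/C) = asin(27/78) = 20.2522°
wrap1 = wrap2 = π + 2β = 220.5045°
tangent length = C·cosβ = 73.1779
L = (r1+r2)·wrap + 2·C·cosβ = 27·3.8485 + 2·73.1779 = 250.2660

L=250.266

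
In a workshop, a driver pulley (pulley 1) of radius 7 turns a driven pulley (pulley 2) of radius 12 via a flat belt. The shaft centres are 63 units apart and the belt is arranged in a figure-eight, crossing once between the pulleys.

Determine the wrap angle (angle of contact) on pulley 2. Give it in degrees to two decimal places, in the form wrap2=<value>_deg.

crossed belt: β = asin((r1+r2)/C) = asin(19/63) = 17.5530°
wrap1 = wrap2 = π + 2β = 215.1059°

wrap2=215.11_deg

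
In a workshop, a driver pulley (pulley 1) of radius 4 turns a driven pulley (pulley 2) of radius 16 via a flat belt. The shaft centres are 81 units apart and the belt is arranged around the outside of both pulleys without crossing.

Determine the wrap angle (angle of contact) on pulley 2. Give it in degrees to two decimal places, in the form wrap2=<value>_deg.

wrap2=197.04_deg

open belt: β = asin((r2−r1)/C) = asin(12/81) = 8.5196°
wrap1 = π − 2β = 162.9608°
wrap2 = π + 2β = 197.0392°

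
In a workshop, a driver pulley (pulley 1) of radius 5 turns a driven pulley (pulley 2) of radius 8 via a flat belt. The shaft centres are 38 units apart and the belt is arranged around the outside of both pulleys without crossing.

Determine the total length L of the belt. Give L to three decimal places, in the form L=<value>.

L=117.078

open belt: β = asin((r2−r1)/C) = asin(3/38) = 4.5281°
wrap1 = π − 2β = 170.9439°
wrap2 = π + 2β = 189.0561°
tangent length = C·cosβ = 37.8814
L = r1·wrap1 + r2·wrap2 + 2·C·cosβ = 5·2.9835 + 8·3.2997 + 2·37.8814 = 117.0777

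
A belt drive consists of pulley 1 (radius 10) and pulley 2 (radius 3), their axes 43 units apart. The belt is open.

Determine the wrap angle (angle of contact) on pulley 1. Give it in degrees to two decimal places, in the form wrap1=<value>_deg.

wrap1=198.74_deg

open belt: β = asin((r2−r1)/C) = asin(-7/43) = -9.3689°
wrap1 = π − 2β = 198.7378°
wrap2 = π + 2β = 161.2622°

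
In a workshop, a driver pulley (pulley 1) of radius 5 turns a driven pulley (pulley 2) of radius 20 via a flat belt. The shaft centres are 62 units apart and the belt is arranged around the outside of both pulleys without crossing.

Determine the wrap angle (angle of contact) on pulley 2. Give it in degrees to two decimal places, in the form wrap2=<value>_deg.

open belt: β = asin((r2−r1)/C) = asin(15/62) = 14.0008°
wrap1 = π − 2β = 151.9984°
wrap2 = π + 2β = 208.0016°

wrap2=208.00_deg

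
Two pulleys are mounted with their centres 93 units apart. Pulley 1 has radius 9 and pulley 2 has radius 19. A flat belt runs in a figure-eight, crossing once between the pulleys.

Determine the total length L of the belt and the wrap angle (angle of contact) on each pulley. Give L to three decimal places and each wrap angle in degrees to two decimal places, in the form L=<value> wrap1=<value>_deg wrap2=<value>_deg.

crossed belt: β = asin((r1+r2)/C) = asin(28/93) = 17.5222°
wrap1 = wrap2 = π + 2β = 215.0444°
tangent length = C·cosβ = 88.6848
L = (r1+r2)·wrap + 2·C·cosβ = 28·3.7532 + 2·88.6848 = 282.4602

L=282.460 wrap1=215.04_deg wrap2=215.04_deg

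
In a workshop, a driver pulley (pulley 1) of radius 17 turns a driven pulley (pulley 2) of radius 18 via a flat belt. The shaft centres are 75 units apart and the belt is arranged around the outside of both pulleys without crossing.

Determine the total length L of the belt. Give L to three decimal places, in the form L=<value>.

open belt: β = asin((r2−r1)/C) = asin(1/75) = 0.7640°
wrap1 = π − 2β = 178.4721°
wrap2 = π + 2β = 181.5279°
tangent length = C·cosβ = 74.9933
L = r1·wrap1 + r2·wrap2 + 2·C·cosβ = 17·3.1149 + 18·3.1683 + 2·74.9933 = 259.9691

L=259.969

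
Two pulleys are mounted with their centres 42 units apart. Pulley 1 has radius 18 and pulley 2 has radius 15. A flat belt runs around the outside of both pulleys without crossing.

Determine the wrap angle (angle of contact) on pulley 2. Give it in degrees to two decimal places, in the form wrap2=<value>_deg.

wrap2=171.81_deg

open belt: β = asin((r2−r1)/C) = asin(-3/42) = -4.0960°
wrap1 = π − 2β = 188.1921°
wrap2 = π + 2β = 171.8079°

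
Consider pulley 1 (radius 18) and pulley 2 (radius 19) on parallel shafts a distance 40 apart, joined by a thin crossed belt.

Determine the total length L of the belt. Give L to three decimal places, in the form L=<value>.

crossed belt: β = asin((r1+r2)/C) = asin(37/40) = 67.6684°
wrap1 = wrap2 = π + 2β = 315.3367°
tangent length = C·cosβ = 15.1987
L = (r1+r2)·wrap + 2·C·cosβ = 37·5.5037 + 2·15.1987 = 234.0329

L=234.033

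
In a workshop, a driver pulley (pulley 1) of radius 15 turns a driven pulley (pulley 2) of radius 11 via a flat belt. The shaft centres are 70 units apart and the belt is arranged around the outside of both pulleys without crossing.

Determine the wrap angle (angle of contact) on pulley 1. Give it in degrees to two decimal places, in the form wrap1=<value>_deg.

open belt: β = asin((r2−r1)/C) = asin(-4/70) = -3.2758°
wrap1 = π − 2β = 186.5517°
wrap2 = π + 2β = 173.4483°

wrap1=186.55_deg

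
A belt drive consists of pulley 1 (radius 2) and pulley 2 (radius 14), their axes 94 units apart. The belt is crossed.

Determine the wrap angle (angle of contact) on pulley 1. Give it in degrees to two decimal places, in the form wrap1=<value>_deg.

crossed belt: β = asin((r1+r2)/C) = asin(16/94) = 9.8002°
wrap1 = wrap2 = π + 2β = 199.6004°

wrap1=199.60_deg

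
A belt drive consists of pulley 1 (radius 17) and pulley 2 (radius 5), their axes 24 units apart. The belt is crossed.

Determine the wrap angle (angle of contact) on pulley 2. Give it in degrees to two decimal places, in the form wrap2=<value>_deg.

wrap2=312.89_deg

crossed belt: β = asin((r1+r2)/C) = asin(22/24) = 66.4435°
wrap1 = wrap2 = π + 2β = 312.8871°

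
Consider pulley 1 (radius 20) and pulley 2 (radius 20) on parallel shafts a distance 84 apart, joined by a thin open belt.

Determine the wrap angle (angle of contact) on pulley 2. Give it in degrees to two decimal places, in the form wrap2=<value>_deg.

wrap2=180.00_deg

open belt: β = asin((r2−r1)/C) = asin(0/84) = 0.0000°
wrap1 = π − 2β = 180.0000°
wrap2 = π + 2β = 180.0000°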